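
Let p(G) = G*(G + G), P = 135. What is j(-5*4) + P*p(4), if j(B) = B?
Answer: 4300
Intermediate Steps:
p(G) = 2*G² (p(G) = G*(2*G) = 2*G²)
j(-5*4) + P*p(4) = -5*4 + 135*(2*4²) = -20 + 135*(2*16) = -20 + 135*32 = -20 + 4320 = 4300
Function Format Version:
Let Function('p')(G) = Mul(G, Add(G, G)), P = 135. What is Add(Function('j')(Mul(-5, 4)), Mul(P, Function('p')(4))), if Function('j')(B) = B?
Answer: 4300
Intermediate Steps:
Function('p')(G) = Mul(2, Pow(G, 2)) (Function('p')(G) = Mul(G, Mul(2, G)) = Mul(2, Pow(G, 2)))
Add(Function('j')(Mul(-5, 4)), Mul(P, Function('p')(4))) = Add(Mul(-5, 4), Mul(135, Mul(2, Pow(4, 2)))) = Add(-20, Mul(135, Mul(2, 16))) = Add(-20, Mul(135, 32)) = Add(-20, 4320) = 4300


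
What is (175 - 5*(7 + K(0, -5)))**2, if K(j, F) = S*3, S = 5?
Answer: 4225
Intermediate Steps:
K(j, F) = 15 (K(j, F) = 5*3 = 15)
(175 - 5*(7 + K(0, -5)))**2 = (175 - 5*(7 + 15))**2 = (175 - 5*22)**2 = (175 - 110)**2 = 65**2 = 4225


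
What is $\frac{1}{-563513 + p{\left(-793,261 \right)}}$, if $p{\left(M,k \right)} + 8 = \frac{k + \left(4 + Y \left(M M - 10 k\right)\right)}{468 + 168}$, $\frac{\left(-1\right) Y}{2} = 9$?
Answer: $- \frac{636}{369671393} \approx -1.7204 \cdot 10^{-6}$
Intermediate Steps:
$Y = -18$ ($Y = \left(-2\right) 9 = -18$)
$p{\left(M,k \right)} = - \frac{1271}{159} - \frac{3 M^{2}}{106} + \frac{181 k}{636}$ ($p{\left(M,k \right)} = -8 + \frac{k - \left(-4 + 18 \left(M M - 10 k\right)\right)}{468 + 168} = -8 + \frac{k - \left(-4 + 18 \left(M^{2} - 10 k\right)\right)}{636} = -8 + \left(k - \left(-4 - 180 k + 18 M^{2}\right)\right) \frac{1}{636} = -8 + \left(k + \left(4 - 18 M^{2} + 180 k\right)\right) \frac{1}{636} = -8 + \left(4 - 18 M^{2} + 181 k\right) \frac{1}{636} = -8 + \left(\frac{1}{159} - \frac{3 M^{2}}{106} + \frac{181 k}{636}\right) = - \frac{1271}{159} - \frac{3 M^{2}}{106} + \frac{181 k}{636}$)
$\frac{1}{-563513 + p{\left(-793,261 \right)}} = \frac{1}{-563513 - \left(- \frac{42157}{636} + \frac{1886547}{106}\right)} = \frac{1}{-563513 - \frac{11277125}{636}} = \frac{1}{- \frac{369671393}{636}} = - \frac{636}{369671393}$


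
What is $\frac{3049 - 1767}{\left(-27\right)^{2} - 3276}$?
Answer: $- \frac{1282}{2547} \approx -0.50334$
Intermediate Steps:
$\frac{3049 - 1767}{\left(-27\right)^{2} - 3276} = \frac{1282}{729 - 3276} = \frac{1282}{-2547} = 1282 \left(- \frac{1}{2547}\right) = - \frac{1282}{2547}$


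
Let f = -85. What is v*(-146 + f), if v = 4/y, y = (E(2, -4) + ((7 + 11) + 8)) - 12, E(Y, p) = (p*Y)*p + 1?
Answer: -924/47 ≈ -19.660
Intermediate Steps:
E(Y, p) = 1 + Y*p**2 (E(Y, p) = (Y*p)*p + 1 = Y*p**2 + 1 = 1 + Y*p**2)
y = 47 (y = ((1 + 2*(-4)**2) + ((7 + 11) + 8)) - 12 = ((1 + 2*16) + (18 + 8)) - 12 = ((1 + 32) + 26) - 12 = (33 + 26) - 12 = 59 - 12 = 47)
v = 4/47 ≈ 0.085106
v*(-146 + f) = 4*(-146 - 85)/47 = (4/47)*(-231) = -924/47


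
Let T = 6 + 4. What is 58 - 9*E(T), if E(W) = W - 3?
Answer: -5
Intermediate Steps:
T = 10
E(W) = -3 + W
58 - 9*E(T) = 58 - 9*(-3 + 10) = 58 - 9*7 = 58 - 63 = -5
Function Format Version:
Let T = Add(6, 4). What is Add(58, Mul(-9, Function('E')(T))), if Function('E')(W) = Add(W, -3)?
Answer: -5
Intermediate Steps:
T = 10
Function('E')(W) = Add(-3, W)
Add(58, Mul(-9, Function('E')(T))) = Add(58, Mul(-9, Add(-3, 10))) = Add(58, Mul(-9, 7)) = Add(58, -63) = -5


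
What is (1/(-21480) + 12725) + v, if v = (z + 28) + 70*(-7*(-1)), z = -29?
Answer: 283836719/21480 ≈ 13214.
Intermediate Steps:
v = 489 (v = (-29 + 28) + 70*(-7*(-1)) = -1 + 70*7 = -1 + 490 = 489)
(1/(-21480) + 12725) + v = (1/(-21480) + 12725) + 489 = (-1/21480 + 12725) + 489 = 273332999/21480 + 489 = 283836719/21480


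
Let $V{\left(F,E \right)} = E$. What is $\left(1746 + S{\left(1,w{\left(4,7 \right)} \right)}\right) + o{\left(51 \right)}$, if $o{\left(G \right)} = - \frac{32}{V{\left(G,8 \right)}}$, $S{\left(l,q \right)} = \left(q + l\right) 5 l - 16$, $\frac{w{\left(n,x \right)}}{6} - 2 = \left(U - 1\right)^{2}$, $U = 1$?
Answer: $1791$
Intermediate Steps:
$w{\left(n,x \right)} = 12$ ($w{\left(n,x \right)} = 12 + 6 \left(1 - 1\right)^{2} = 12 + 6 \cdot 0^{2} = 12 + 6 \cdot 0 = 12 + 0 = 12$)
$S{\left(l,q \right)} = -16 + l \left(5 l + 5 q\right)$ ($S{\left(l,q \right)} = \left(l + q\right) 5 l - 16 = \left(5 l + 5 q\right) l - 16 = l \left(5 l + 5 q\right) - 16 = -16 + l \left(5 l + 5 q\right)$)
$o{\left(G \right)} = -4$ ($o{\left(G \right)} = - \frac{32}{8} = \left(-32\right) \frac{1}{8} = -4$)
$\left(1746 + S{\left(1,w{\left(4,7 \right)} \right)}\right) + o{\left(51 \right)} = \left(1746 + \left(-16 + 5 \cdot 1^{2} + 5 \cdot 1 \cdot 12\right)\right) - 4 = \left(1746 + \left(-16 + 5 \cdot 1 + 60\right)\right) - 4 = \left(1746 + \left(-16 + 5 + 60\right)\right) - 4 = \left(1746 + 49\right) - 4 = 1795 - 4 = 1791$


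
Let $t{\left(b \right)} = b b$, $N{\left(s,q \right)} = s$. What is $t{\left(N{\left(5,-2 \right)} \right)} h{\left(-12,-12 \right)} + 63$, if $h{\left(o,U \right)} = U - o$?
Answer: $63$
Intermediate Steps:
$t{\left(b \right)} = b^{2}$
$t{\left(N{\left(5,-2 \right)} \right)} h{\left(-12,-12 \right)} + 63 = 5^{2} \left(-12 - -12\right) + 63 = 25 \left(-12 + 12\right) + 63 = 25 \cdot 0 + 63 = 0 + 63 = 63$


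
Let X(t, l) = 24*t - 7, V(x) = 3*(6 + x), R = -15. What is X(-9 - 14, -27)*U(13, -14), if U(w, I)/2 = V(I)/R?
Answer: -8944/5 ≈ -1788.8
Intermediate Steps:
V(x) = 18 + 3*x
X(t, l) = -7 + 24*t
U(w, I) = -12/5 - 2*I/5 (U(w, I) = 2*((18 + 3*I)/(-15)) = 2*((18 + 3*I)*(-1/15)) = 2*(-6/5 - I/5) = -12/5 - 2*I/5)
X(-9 - 14, -27)*U(13, -14) = (-7 + 24*(-9 - 14))*(-12/5 - 2/5*(-14)) = (-7 + 24*(-23))*(-12/5 + 28/5) = (-7 - 552)*(16/5) = -559*16/5 = -8944/5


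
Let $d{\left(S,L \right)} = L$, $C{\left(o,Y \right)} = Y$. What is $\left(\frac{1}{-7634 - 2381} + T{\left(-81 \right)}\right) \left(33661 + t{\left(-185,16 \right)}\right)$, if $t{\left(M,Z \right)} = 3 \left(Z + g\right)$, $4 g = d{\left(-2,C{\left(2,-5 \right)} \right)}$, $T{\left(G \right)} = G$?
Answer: $- \frac{27342238084}{10015} \approx -2.7301 \cdot 10^{6}$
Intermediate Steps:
$g = - \frac{5}{4}$ ($g = \frac{1}{4} \left(-5\right) = - \frac{5}{4} \approx -1.25$)
$t{\left(M,Z \right)} = - \frac{15}{4} + 3 Z$ ($t{\left(M,Z \right)} = 3 \left(Z - \frac{5}{4}\right) = 3 \left(- \frac{5}{4} + Z\right) = - \frac{15}{4} + 3 Z$)
$\left(\frac{1}{-7634 - 2381} + T{\left(-81 \right)}\right) \left(33661 + t{\left(-185,16 \right)}\right) = \left(\frac{1}{-7634 - 2381} - 81\right) \left(33661 + \left(- \frac{15}{4} + 3 \cdot 16\right)\right) = \left(\frac{1}{-10015} - 81\right) \left(33661 + \left(- \frac{15}{4} + 48\right)\right) = \left(- \frac{1}{10015} - 81\right) \left(33661 + \frac{177}{4}\right) = \left(- \frac{811216}{10015}\right) \frac{134821}{4} = - \frac{27342238084}{10015}$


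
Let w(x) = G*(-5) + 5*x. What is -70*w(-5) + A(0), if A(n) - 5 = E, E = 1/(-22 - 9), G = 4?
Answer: 97804/31 ≈ 3155.0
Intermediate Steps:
w(x) = -20 + 5*x (w(x) = 4*(-5) + 5*x = -20 + 5*x)
E = -1/31 (E = 1/(-31) = -1/31 ≈ -0.032258)
A(n) = 154/31 (A(n) = 5 - 1/31 = 154/31)
-70*w(-5) + A(0) = -70*(-20 + 5*(-5)) + 154/31 = -70*(-20 - 25) + 154/31 = -70*(-45) + 154/31 = 3150 + 154/31 = 97804/31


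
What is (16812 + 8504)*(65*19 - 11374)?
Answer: -256678924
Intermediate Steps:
(16812 + 8504)*(65*19 - 11374) = 25316*(1235 - 11374) = 25316*(-10139) = -256678924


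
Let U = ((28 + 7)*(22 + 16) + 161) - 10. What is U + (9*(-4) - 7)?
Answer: 1438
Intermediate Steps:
U = 1481 (U = (35*38 + 161) - 10 = (1330 + 161) - 10 = 1491 - 10 = 1481)
U + (9*(-4) - 7) = 1481 + (9*(-4) - 7) = 1481 + (-36 - 7) = 1481 - 43 = 1438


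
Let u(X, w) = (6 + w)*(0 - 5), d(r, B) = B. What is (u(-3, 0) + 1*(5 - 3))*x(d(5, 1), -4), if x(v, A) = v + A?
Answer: 84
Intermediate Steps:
u(X, w) = -30 - 5*w (u(X, w) = (6 + w)*(-5) = -30 - 5*w)
x(v, A) = A + v
(u(-3, 0) + 1*(5 - 3))*x(d(5, 1), -4) = ((-30 - 5*0) + 1*(5 - 3))*(-4 + 1) = ((-30 + 0) + 1*2)*(-3) = (-30 + 2)*(-3) = -28*(-3) = 84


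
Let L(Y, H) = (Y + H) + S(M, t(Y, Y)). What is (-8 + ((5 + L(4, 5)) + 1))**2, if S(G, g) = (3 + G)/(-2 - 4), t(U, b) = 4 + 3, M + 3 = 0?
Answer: 49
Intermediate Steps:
M = -3 (M = -3 + 0 = -3)
t(U, b) = 7
S(G, g) = -1/2 - G/6 (S(G, g) = (3 + G)/(-6) = (3 + G)*(-1/6) = -1/2 - G/6)
L(Y, H) = H + Y (L(Y, H) = (Y + H) + (-1/2 - 1/6*(-3)) = (H + Y) + (-1/2 + 1/2) = (H + Y) + 0 = H + Y)
(-8 + ((5 + L(4, 5)) + 1))**2 = (-8 + ((5 + (5 + 4)) + 1))**2 = (-8 + ((5 + 9) + 1))**2 = (-8 + (14 + 1))**2 = (-8 + 15)**2 = 7**2 = 49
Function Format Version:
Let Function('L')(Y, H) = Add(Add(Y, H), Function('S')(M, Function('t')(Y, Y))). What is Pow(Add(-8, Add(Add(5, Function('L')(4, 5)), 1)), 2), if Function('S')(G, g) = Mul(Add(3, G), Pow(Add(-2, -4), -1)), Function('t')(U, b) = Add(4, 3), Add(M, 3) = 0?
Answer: 49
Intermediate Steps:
M = -3 (M = Add(-3, 0) = -3)
Function('t')(U, b) = 7
Function('S')(G, g) = Add(Rational(-1, 2), Mul(Rational(-1, 6), G)) (Function('S')(G, g) = Mul(Add(3, G), Pow(-6, -1)) = Mul(Add(3, G), Rational(-1, 6)) = Add(Rational(-1, 2), Mul(Rational(-1, 6), G)))
Function('L')(Y, H) = Add(H, Y) (Function('L')(Y, H) = Add(Add(Y, H), Add(Rational(-1, 2), Mul(Rational(-1, 6), -3))) = Add(Add(H, Y), Add(Rational(-1, 2), Rational(1, 2))) = Add(Add(H, Y), 0) = Add(H, Y))
Pow(Add(-8, Add(Add(5, Function('L')(4, 5)), 1)), 2) = Pow(Add(-8, Add(Add(5, Add(5, 4)), 1)), 2) = Pow(Add(-8, Add(Add(5, 9), 1)), 2) = Pow(Add(-8, Add(14, 1)), 2) = Pow(Add(-8, 15), 2) = Pow(7, 2) = 49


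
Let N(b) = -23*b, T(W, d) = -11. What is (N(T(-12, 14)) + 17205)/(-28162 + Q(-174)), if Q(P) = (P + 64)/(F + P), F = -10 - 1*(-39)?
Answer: -36163/58334 ≈ -0.61993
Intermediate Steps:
F = 29 (F = -10 + 39 = 29)
Q(P) = (64 + P)/(29 + P) (Q(P) = (P + 64)/(29 + P) = (64 + P)/(29 + P))
(N(T(-12, 14)) + 17205)/(-28162 + Q(-174)) = (-23*(-11) + 17205)/(-28162 + (64 - 174)/(29 - 174)) = (253 + 17205)/(-28162 - 110/(-145)) = 17458/(-28162 - 1/145*(-110)) = 17458/(-28162 + 22/29) = 17458/(-816676/29) = 17458*(-29/816676) = -36163/58334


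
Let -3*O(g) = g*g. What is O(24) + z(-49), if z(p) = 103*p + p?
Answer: -5288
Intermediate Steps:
O(g) = -g²/3 (O(g) = -g*g/3 = -g²/3)
z(p) = 104*p
O(24) + z(-49) = -⅓*24² + 104*(-49) = -⅓*576 - 5096 = -192 - 5096 = -5288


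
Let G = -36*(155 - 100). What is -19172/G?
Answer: 4793/495 ≈ 9.6828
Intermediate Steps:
G = -1980 (G = -36*55 = -1980)
-19172/G = -19172/(-1980) = -19172*(-1/1980) = 4793/495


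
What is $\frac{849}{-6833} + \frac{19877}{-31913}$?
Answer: $- \frac{162913678}{218061529} \approx -0.7471$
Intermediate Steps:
$\frac{849}{-6833} + \frac{19877}{-31913} = 849 \left(- \frac{1}{6833}\right) + 19877 \left(- \frac{1}{31913}\right) = - \frac{849}{6833} - \frac{19877}{31913} = - \frac{162913678}{218061529}$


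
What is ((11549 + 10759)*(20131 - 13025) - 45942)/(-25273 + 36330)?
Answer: 158474706/11057 ≈ 14333.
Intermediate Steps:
((11549 + 10759)*(20131 - 13025) - 45942)/(-25273 + 36330) = (22308*7106 - 45942)/11057 = (158520648 - 45942)*(1/11057) = 158474706*(1/11057) = 158474706/11057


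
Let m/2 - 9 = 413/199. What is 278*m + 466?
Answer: 1318158/199 ≈ 6623.9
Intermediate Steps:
m = 4408/199 (m = 18 + 2*(413/199) = 18 + 826/199 = 4408/199 ≈ 22.151)
278*m + 466 = 278*(4408/199) + 466 = 1225424/199 + 466 = 1318158/199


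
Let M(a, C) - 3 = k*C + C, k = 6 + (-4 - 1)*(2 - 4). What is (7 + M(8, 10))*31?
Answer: 5580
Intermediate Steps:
k = 16 (k = 6 - 5*(-2) = 6 + 10 = 16)
M(a, C) = 3 + 17*C (M(a, C) = 3 + (16*C + C) = 3 + 17*C)
(7 + M(8, 10))*31 = (7 + (3 + 17*10))*31 = (7 + (3 + 170))*31 = (7 + 173)*31 = 180*31 = 5580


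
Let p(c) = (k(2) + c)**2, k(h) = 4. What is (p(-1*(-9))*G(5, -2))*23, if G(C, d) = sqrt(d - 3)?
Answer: 3887*I*sqrt(5) ≈ 8691.6*I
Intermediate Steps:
p(c) = (4 + c)**2
G(C, d) = sqrt(-3 + d)
(p(-1*(-9))*G(5, -2))*23 = ((4 - 1*(-9))**2*sqrt(-3 - 2))*23 = ((4 + 9)**2*sqrt(-5))*23 = (13**2*(I*sqrt(5)))*23 = (169*(I*sqrt(5)))*23 = (169*I*sqrt(5))*23 = 3887*I*sqrt(5)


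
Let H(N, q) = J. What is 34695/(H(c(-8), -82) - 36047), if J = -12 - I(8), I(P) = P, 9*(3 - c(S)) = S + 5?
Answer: -34695/36067 ≈ -0.96196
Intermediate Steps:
c(S) = 22/9 - S/9 (c(S) = 3 - (S + 5)/9 = 3 - (5 + S)/9 = 3 + (-5/9 - S/9) = 22/9 - S/9)
J = -20 (J = -12 - 1*8 = -12 - 8 = -20)
H(N, q) = -20
34695/(H(c(-8), -82) - 36047) = 34695/(-20 - 36047) = 34695/(-36067) = 34695*(-1/36067) = -34695/36067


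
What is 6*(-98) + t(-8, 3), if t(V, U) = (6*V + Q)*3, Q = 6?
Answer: -714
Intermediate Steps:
t(V, U) = 18 + 18*V (t(V, U) = (6*V + 6)*3 = (6 + 6*V)*3 = 18 + 18*V)
6*(-98) + t(-8, 3) = 6*(-98) + (18 + 18*(-8)) = -588 + (18 - 144) = -588 - 126 = -714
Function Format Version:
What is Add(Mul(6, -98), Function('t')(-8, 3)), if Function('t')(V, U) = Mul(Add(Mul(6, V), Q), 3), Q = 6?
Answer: -714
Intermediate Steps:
Function('t')(V, U) = Add(18, Mul(18, V)) (Function('t')(V, U) = Mul(Add(Mul(6, V), 6), 3) = Mul(Add(6, Mul(6, V)), 3) = Add(18, Mul(18, V)))
Add(Mul(6, -98), Function('t')(-8, 3)) = Add(Mul(6, -98), Add(18, Mul(18, -8))) = Add(-588, Add(18, -144)) = Add(-588, -126) = -714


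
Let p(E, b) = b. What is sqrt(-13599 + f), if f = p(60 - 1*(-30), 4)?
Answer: I*sqrt(13595) ≈ 116.6*I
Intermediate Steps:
f = 4
sqrt(-13599 + f) = sqrt(-13599 + 4) = sqrt(-13595) = I*sqrt(13595)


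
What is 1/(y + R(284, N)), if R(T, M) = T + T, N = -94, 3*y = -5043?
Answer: -1/1113 ≈ -0.00089847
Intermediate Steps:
y = -1681 (y = (⅓)*(-5043) = -1681)
R(T, M) = 2*T
1/(y + R(284, N)) = 1/(-1681 + 2*284) = 1/(-1681 + 568) = 1/(-1113) = -1/1113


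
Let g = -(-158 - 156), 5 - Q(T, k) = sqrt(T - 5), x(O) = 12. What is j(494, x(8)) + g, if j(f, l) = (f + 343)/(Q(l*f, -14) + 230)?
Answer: 580649/1826 + 31*sqrt(5923)/1826 ≈ 319.30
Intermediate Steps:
Q(T, k) = 5 - sqrt(-5 + T) (Q(T, k) = 5 - sqrt(T - 5) = 5 - sqrt(-5 + T))
j(f, l) = (343 + f)/(235 - sqrt(-5 + f*l)) (j(f, l) = (f + 343)/((5 - sqrt(-5 + l*f)) + 230) = (343 + f)/((5 - sqrt(-5 + f*l)) + 230) = (343 + f)/(235 - sqrt(-5 + f*l)))
g = 314 (g = -1*(-314) = 314)
j(494, x(8)) + g = (-343 - 1*494)/(-235 + sqrt(-5 + 494*12)) + 314 = (-343 - 494)/(-235 + sqrt(-5 + 5928)) + 314 = -837/(-235 + sqrt(5923)) + 314 = 314 - 837/(-235 + sqrt(5923))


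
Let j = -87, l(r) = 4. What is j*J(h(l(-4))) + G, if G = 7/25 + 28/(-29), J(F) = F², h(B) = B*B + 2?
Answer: -20436797/725 ≈ -28189.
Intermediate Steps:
h(B) = 2 + B² (h(B) = B² + 2 = 2 + B²)
G = -497/725 (G = 7*(1/25) + 28*(-1/29) = 7/25 - 28/29 = -497/725 ≈ -0.68552)
j*J(h(l(-4))) + G = -87*(2 + 4²)² - 497/725 = -87*(2 + 16)² - 497/725 = -87*18² - 497/725 = -87*324 - 497/725 = -28188 - 497/725 = -20436797/725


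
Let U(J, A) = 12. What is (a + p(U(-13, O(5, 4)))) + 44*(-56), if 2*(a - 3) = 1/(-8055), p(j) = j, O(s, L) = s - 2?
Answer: -39453391/16110 ≈ -2449.0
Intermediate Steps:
O(s, L) = -2 + s
a = 48329/16110 (a = 3 + (½)/(-8055) = 3 + (½)*(-1/8055) = 3 - 1/16110 = 48329/16110 ≈ 2.9999)
(a + p(U(-13, O(5, 4)))) + 44*(-56) = (48329/16110 + 12) + 44*(-56) = 241649/16110 - 2464 = -39453391/16110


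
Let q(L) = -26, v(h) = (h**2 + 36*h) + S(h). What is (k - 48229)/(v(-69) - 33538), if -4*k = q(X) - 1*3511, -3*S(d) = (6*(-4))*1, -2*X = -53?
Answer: 189379/125012 ≈ 1.5149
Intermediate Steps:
X = 53/2 (X = -1/2*(-53) = 53/2 ≈ 26.500)
S(d) = 8 (S(d) = -6*(-4)/3 = -(-8) = -1/3*(-24) = 8)
v(h) = 8 + h**2 + 36*h (v(h) = (h**2 + 36*h) + 8 = 8 + h**2 + 36*h)
k = 3537/4 (k = -(-26 - 1*3511)/4 = -(-26 - 3511)/4 = -1/4*(-3537) = 3537/4 ≈ 884.25)
(k - 48229)/(v(-69) - 33538) = (3537/4 - 48229)/((8 + (-69)**2 + 36*(-69)) - 33538) = -189379/(4*((8 + 4761 - 2484) - 33538)) = -189379/(4*(2285 - 33538)) = -189379/4/(-31253) = -189379/4*(-1/31253) = 189379/125012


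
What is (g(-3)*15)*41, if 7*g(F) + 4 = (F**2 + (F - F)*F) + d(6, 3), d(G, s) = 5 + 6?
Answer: 9840/7 ≈ 1405.7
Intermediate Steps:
d(G, s) = 11
g(F) = 1 + F**2/7 (g(F) = -4/7 + ((F**2 + (F - F)*F) + 11)/7 = -4/7 + ((F**2 + 0*F) + 11)/7 = -4/7 + ((F**2 + 0) + 11)/7 = -4/7 + (F**2 + 11)/7 = -4/7 + (11 + F**2)/7 = -4/7 + (11/7 + F**2/7) = 1 + F**2/7)
(g(-3)*15)*41 = ((1 + (1/7)*(-3)**2)*15)*41 = ((1 + (1/7)*9)*15)*41 = ((1 + 9/7)*15)*41 = ((16/7)*15)*41 = (240/7)*41 = 9840/7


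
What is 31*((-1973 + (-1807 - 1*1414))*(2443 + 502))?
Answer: -474186230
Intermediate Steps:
31*((-1973 + (-1807 - 1*1414))*(2443 + 502)) = 31*((-1973 + (-1807 - 1414))*2945) = 31*((-1973 - 3221)*2945) = 31*(-5194*2945) = 31*(-15296330) = -474186230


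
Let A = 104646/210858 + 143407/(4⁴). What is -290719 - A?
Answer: -2620529098249/8996608 ≈ -2.9128e+5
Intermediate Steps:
A = 5044217097/8996608 (A = 104646*(1/210858) + 143407/256 = 17441/35143 + 143407*(1/256) = 17441/35143 + 143407/256 = 5044217097/8996608 ≈ 560.68)
-290719 - A = -290719 - 1*5044217097/8996608 = -290719 - 5044217097/8996608 = -2620529098249/8996608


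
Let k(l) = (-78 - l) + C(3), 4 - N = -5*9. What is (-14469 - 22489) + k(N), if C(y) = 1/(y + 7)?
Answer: -370849/10 ≈ -37085.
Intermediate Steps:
N = 49 (N = 4 - (-5)*9 = 4 - 1*(-45) = 4 + 45 = 49)
C(y) = 1/(7 + y)
k(l) = -779/10 - l (k(l) = (-78 - l) + 1/(7 + 3) = (-78 - l) + 1/10 = (-78 - l) + ⅒ = -779/10 - l)
(-14469 - 22489) + k(N) = (-14469 - 22489) + (-779/10 - 1*49) = -36958 + (-779/10 - 49) = -36958 - 1269/10 = -370849/10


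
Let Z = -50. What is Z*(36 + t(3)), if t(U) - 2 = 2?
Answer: -2000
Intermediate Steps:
t(U) = 4 (t(U) = 2 + 2 = 4)
Z*(36 + t(3)) = -50*(36 + 4) = -50*40 = -2000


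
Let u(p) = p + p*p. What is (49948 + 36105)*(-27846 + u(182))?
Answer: 469849380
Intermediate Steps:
u(p) = p + p²
(49948 + 36105)*(-27846 + u(182)) = (49948 + 36105)*(-27846 + 182*(1 + 182)) = 86053*(-27846 + 182*183) = 86053*(-27846 + 33306) = 86053*5460 = 469849380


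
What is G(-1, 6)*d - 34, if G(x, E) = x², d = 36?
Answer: 2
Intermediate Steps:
G(-1, 6)*d - 34 = (-1)²*36 - 34 = 1*36 - 34 = 36 - 34 = 2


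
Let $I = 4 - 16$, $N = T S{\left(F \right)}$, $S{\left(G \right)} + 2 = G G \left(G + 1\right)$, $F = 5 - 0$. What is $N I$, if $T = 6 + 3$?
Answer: $-15984$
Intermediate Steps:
$F = 5$ ($F = 5 + 0 = 5$)
$S{\left(G \right)} = -2 + G^{2} \left(1 + G\right)$ ($S{\left(G \right)} = -2 + G G \left(G + 1\right) = -2 + G^{2} \left(1 + G\right)$)
$T = 9$
$N = 1332$ ($N = 9 \left(-2 + 5^{2} + 5^{3}\right) = 9 \left(-2 + 25 + 125\right) = 9 \cdot 148 = 1332$)
$I = -12$ ($I = 4 - 16 = -12$)
$N I = 1332 \left(-12\right) = -15984$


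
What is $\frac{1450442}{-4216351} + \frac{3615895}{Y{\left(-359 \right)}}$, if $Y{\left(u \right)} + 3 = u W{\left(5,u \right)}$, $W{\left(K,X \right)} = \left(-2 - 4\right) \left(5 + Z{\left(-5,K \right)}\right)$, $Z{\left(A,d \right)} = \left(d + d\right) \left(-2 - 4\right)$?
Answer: $- \frac{15417720714211}{499523752023} \approx -30.865$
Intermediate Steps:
$Z{\left(A,d \right)} = - 12 d$ ($Z{\left(A,d \right)} = 2 d \left(-6\right) = - 12 d$)
$W{\left(K,X \right)} = -30 + 72 K$ ($W{\left(K,X \right)} = \left(-2 - 4\right) \left(5 - 12 K\right) = - 6 \left(5 - 12 K\right) = -30 + 72 K$)
$Y{\left(u \right)} = -3 + 330 u$ ($Y{\left(u \right)} = -3 + u \left(-30 + 72 \cdot 5\right) = -3 + u \left(-30 + 360\right) = -3 + u 330 = -3 + 330 u$)
$\frac{1450442}{-4216351} + \frac{3615895}{Y{\left(-359 \right)}} = \frac{1450442}{-4216351} + \frac{3615895}{-3 + 330 \left(-359\right)} = 1450442 \left(- \frac{1}{4216351}\right) + \frac{3615895}{-3 - 118470} = - \frac{1450442}{4216351} + \frac{3615895}{-118473} = - \frac{1450442}{4216351} + 3615895 \left(- \frac{1}{118473}\right) = - \frac{1450442}{4216351} - \frac{3615895}{118473} = - \frac{15417720714211}{499523752023}$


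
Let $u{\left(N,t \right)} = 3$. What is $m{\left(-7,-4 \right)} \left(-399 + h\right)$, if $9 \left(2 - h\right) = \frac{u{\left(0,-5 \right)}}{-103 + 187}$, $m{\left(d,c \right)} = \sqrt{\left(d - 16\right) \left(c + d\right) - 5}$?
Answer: $- \frac{100045 \sqrt{62}}{126} \approx -6252.0$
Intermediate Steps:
$m{\left(d,c \right)} = \sqrt{-5 + \left(-16 + d\right) \left(c + d\right)}$ ($m{\left(d,c \right)} = \sqrt{\left(-16 + d\right) \left(c + d\right) - 5} = \sqrt{-5 + \left(-16 + d\right) \left(c + d\right)}$)
$h = \frac{503}{252}$ ($h = 2 - \frac{\frac{1}{-103 + 187} \cdot 3}{9} = 2 - \frac{\frac{1}{84} \cdot 3}{9} = 2 - \frac{1}{252} = \frac{503}{252} \approx 1.996$)
$m{\left(-7,-4 \right)} \left(-399 + h\right) = \sqrt{-5 + \left(-7\right)^{2} - -64 - -112 - -28} \left(-399 + \frac{503}{252}\right) = \sqrt{-5 + 49 + 64 + 112 + 28} \left(- \frac{100045}{252}\right) = \sqrt{248} \left(- \frac{100045}{252}\right) = 2 \sqrt{62} \left(- \frac{100045}{252}\right) = - \frac{100045 \sqrt{62}}{126}$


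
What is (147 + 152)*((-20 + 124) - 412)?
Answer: -92092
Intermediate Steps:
(147 + 152)*((-20 + 124) - 412) = 299*(104 - 412) = 299*(-308) = -92092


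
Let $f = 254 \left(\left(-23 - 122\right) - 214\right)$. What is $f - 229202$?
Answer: $-320388$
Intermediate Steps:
$f = -91186$ ($f = 254 \left(\left(-23 - 122\right) - 214\right) = 254 \left(-145 - 214\right) = 254 \left(-359\right) = -91186$)
$f - 229202 = -91186 - 229202 = -320388$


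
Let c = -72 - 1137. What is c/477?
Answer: -403/159 ≈ -2.5346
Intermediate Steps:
c = -1209
c/477 = -1209/477 = -1209*1/477 = -403/159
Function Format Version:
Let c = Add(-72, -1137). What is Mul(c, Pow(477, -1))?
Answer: Rational(-403, 159) ≈ -2.5346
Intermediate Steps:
c = -1209
Mul(c, Pow(477, -1)) = Mul(-1209, Pow(477, -1)) = Mul(-1209, Rational(1, 477)) = Rational(-403, 159)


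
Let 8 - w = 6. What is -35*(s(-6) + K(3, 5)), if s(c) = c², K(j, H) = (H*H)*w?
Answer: -3010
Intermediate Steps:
w = 2 (w = 8 - 1*6 = 8 - 6 = 2)
K(j, H) = 2*H² (K(j, H) = (H*H)*2 = H²*2 = 2*H²)
-35*(s(-6) + K(3, 5)) = -35*((-6)² + 2*5²) = -35*(36 + 2*25) = -35*(36 + 50) = -35*86 = -3010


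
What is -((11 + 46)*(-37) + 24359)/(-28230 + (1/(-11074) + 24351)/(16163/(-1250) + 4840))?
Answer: 148671631837050/188595513106349 ≈ 0.78831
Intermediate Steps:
-((11 + 46)*(-37) + 24359)/(-28230 + (1/(-11074) + 24351)/(16163/(-1250) + 4840)) = -(57*(-37) + 24359)/(-28230 + (-1/11074 + 24351)/(16163*(-1/1250) + 4840)) = -(-2109 + 24359)/(-28230 + 269662973/(11074*(-16163/1250 + 4840))) = -22250/(-28230 + 269662973/(11074*(6033837/1250))) = -22250/(-28230 + (269662973/11074)*(1250/6033837)) = -22250/(-28230 + 168539358125/33409355469) = -22250/(-942977565531745/33409355469) = -22250*(-33409355469)/942977565531745 = -1*(-148671631837050/188595513106349) = 148671631837050/188595513106349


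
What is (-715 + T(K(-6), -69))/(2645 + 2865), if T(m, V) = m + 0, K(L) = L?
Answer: -721/5510 ≈ -0.13085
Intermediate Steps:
T(m, V) = m
(-715 + T(K(-6), -69))/(2645 + 2865) = (-715 - 6)/(2645 + 2865) = -721/5510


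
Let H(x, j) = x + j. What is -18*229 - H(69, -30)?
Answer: -4161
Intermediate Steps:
H(x, j) = j + x
-18*229 - H(69, -30) = -18*229 - (-30 + 69) = -4122 - 1*39 = -4122 - 39 = -4161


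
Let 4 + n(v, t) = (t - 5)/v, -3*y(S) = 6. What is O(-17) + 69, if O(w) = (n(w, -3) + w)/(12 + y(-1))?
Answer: 11381/170 ≈ 66.947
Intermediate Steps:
y(S) = -2 (y(S) = -⅓*6 = -2)
n(v, t) = -4 + (-5 + t)/v (n(v, t) = -4 + (t - 5)/v = -4 + (-5 + t)/v)
O(w) = w/10 + (-8 - 4*w)/(10*w) (O(w) = ((-5 - 3 - 4*w)/w + w)/(12 - 2) = ((-8 - 4*w)/w + w)/10 = (w + (-8 - 4*w)/w)*(⅒) = w/10 + (-8 - 4*w)/(10*w))
O(-17) + 69 = (⅒)*(-8 + (-17)² - 4*(-17))/(-17) + 69 = (⅒)*(-1/17)*(-8 + 289 + 68) + 69 = (⅒)*(-1/17)*349 + 69 = -349/170 + 69 = 11381/170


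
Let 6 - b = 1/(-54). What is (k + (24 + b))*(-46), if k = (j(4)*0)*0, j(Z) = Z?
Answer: -37283/27 ≈ -1380.9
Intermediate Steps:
b = 325/54 (b = 6 - 1/(-54) = 6 - 1*(-1/54) = 6 + 1/54 = 325/54 ≈ 6.0185)
k = 0 (k = (4*0)*0 = 0*0 = 0)
(k + (24 + b))*(-46) = (0 + (24 + 325/54))*(-46) = (0 + 1621/54)*(-46) = (1621/54)*(-46) = -37283/27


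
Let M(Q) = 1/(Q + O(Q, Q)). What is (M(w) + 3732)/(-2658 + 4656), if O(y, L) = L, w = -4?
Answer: 29855/15984 ≈ 1.8678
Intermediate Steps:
M(Q) = 1/(2*Q) (M(Q) = 1/(Q + Q) = 1/(2*Q))
(M(w) + 3732)/(-2658 + 4656) = ((½)/(-4) + 3732)/(-2658 + 4656) = ((½)*(-¼) + 3732)/1998 = (-⅛ + 3732)*(1/1998) = (29855/8)*(1/1998) = 29855/15984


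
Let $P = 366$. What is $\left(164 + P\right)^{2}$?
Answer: $280900$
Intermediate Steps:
$\left(164 + P\right)^{2} = \left(164 + 366\right)^{2} = 530^{2} = 280900$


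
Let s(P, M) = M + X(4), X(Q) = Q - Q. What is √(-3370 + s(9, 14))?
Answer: 2*I*√839 ≈ 57.931*I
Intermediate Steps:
X(Q) = 0
s(P, M) = M (s(P, M) = M + 0 = M)
√(-3370 + s(9, 14)) = √(-3370 + 14) = √(-3356) = 2*I*√839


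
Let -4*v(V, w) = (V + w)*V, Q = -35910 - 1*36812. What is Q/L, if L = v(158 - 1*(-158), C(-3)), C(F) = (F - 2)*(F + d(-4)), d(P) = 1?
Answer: 36361/12877 ≈ 2.8237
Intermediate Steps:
C(F) = (1 + F)*(-2 + F) (C(F) = (F - 2)*(F + 1) = (-2 + F)*(1 + F) = (1 + F)*(-2 + F))
Q = -72722 (Q = -35910 - 36812 = -72722)
v(V, w) = -V*(V + w)/4 (v(V, w) = -(V + w)*V/4 = -V*(V + w)/4)
L = -25754 (L = -(158 - 1*(-158))*((158 - 1*(-158)) + (-2 + (-3)² - 1*(-3)))/4 = -(158 + 158)*((158 + 158) + (-2 + 9 + 3))/4 = -¼*316*(316 + 10) = -¼*316*326 = -25754)
Q/L = -72722/(-25754) = -72722*(-1/25754) = 36361/12877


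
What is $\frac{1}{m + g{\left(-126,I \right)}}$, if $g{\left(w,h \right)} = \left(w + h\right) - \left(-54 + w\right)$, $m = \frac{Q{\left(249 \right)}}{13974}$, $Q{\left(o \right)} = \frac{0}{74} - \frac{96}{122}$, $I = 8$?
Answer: $\frac{142069}{8808270} \approx 0.016129$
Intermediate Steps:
$Q{\left(o \right)} = - \frac{48}{61}$ ($Q{\left(o \right)} = 0 \cdot \frac{1}{74} - \frac{48}{61} = 0 - \frac{48}{61} = - \frac{48}{61}$)
$m = - \frac{8}{142069}$ ($m = - \frac{48}{61 \cdot 13974} = \left(- \frac{48}{61}\right) \frac{1}{13974} = - \frac{8}{142069} \approx -5.6311 \cdot 10^{-5}$)
$g{\left(w,h \right)} = 54 + h$ ($g{\left(w,h \right)} = \left(h + w\right) - \left(-54 + w\right) = 54 + h$)
$\frac{1}{m + g{\left(-126,I \right)}} = \frac{1}{- \frac{8}{142069} + \left(54 + 8\right)} = \frac{1}{- \frac{8}{142069} + 62} = \frac{1}{\frac{8808270}{142069}} = \frac{142069}{8808270}$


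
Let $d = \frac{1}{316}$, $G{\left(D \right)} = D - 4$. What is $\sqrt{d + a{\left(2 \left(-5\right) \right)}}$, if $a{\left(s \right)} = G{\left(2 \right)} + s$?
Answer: $\frac{i \sqrt{299489}}{158} \approx 3.4636 i$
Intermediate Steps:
$G{\left(D \right)} = -4 + D$
$a{\left(s \right)} = -2 + s$ ($a{\left(s \right)} = \left(-4 + 2\right) + s = -2 + s$)
$d = \frac{1}{316} \approx 0.0031646$
$\sqrt{d + a{\left(2 \left(-5\right) \right)}} = \sqrt{\frac{1}{316} + \left(-2 + 2 \left(-5\right)\right)} = \sqrt{\frac{1}{316} - 12} = \sqrt{- \frac{3791}{316}} = \frac{i \sqrt{299489}}{158}$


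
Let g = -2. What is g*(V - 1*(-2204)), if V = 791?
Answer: -5990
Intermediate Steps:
g*(V - 1*(-2204)) = -2*(791 - 1*(-2204)) = -2*(791 + 2204) = -2*2995 = -5990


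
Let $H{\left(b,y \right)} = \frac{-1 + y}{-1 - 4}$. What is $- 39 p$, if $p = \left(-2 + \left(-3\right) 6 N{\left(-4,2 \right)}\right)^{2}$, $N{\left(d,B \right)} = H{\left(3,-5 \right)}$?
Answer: $- \frac{543036}{25} \approx -21721.0$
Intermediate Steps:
$H{\left(b,y \right)} = \frac{1}{5} - \frac{y}{5}$ ($H{\left(b,y \right)} = \frac{-1 + y}{-5} = \left(-1 + y\right) \left(- \frac{1}{5}\right) = \frac{1}{5} - \frac{y}{5}$)
$N{\left(d,B \right)} = \frac{6}{5}$ ($N{\left(d,B \right)} = \frac{1}{5} - -1 = \frac{1}{5} + 1 = \frac{6}{5}$)
$p = \frac{13924}{25}$ ($p = \left(-2 + \left(-3\right) 6 \cdot \frac{6}{5}\right)^{2} = \left(-2 - \frac{108}{5}\right)^{2} = \left(- \frac{118}{5}\right)^{2} = \frac{13924}{25} \approx 556.96$)
$- 39 p = \left(-39\right) \frac{13924}{25} = - \frac{543036}{25}$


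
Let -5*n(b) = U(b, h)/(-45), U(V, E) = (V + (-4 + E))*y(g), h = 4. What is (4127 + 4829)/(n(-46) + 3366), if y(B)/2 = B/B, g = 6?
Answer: 1007550/378629 ≈ 2.6610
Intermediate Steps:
y(B) = 2 (y(B) = 2*(B/B) = 2*1 = 2)
U(V, E) = -8 + 2*E + 2*V (U(V, E) = (V + (-4 + E))*2 = (-4 + E + V)*2 = -8 + 2*E + 2*V)
n(b) = 2*b/225 (n(b) = -(-8 + 2*4 + 2*b)/(5*(-45)) = -(-8 + 8 + 2*b)*(-1)/(5*45) = -2*b*(-1)/(5*45) = -(-2)*b/225 = 2*b/225)
(4127 + 4829)/(n(-46) + 3366) = (4127 + 4829)/((2/225)*(-46) + 3366) = 8956/(-92/225 + 3366) = 8956/(757258/225) = 8956*(225/757258) = 1007550/378629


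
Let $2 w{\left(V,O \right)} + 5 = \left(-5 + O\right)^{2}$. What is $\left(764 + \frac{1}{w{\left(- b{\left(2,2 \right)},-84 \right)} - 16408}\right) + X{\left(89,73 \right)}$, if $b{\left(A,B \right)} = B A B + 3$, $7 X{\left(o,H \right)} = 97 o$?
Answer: $\frac{174063443}{87150} \approx 1997.3$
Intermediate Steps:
$X{\left(o,H \right)} = \frac{97 o}{7}$
$b{\left(A,B \right)} = 3 + A B^{2}$ ($b{\left(A,B \right)} = A B B + 3 = A B^{2} + 3 = 3 + A B^{2}$)
$w{\left(V,O \right)} = - \frac{5}{2} + \frac{\left(-5 + O\right)^{2}}{2}$
$\left(764 + \frac{1}{w{\left(- b{\left(2,2 \right)},-84 \right)} - 16408}\right) + X{\left(89,73 \right)} = \left(764 + \frac{1}{\left(- \frac{5}{2} + \frac{\left(-5 - 84\right)^{2}}{2}\right) - 16408}\right) + \frac{97}{7} \cdot 89 = \left(764 + \frac{1}{\left(- \frac{5}{2} + \frac{\left(-89\right)^{2}}{2}\right) - 16408}\right) + \frac{8633}{7} = \left(764 + \frac{1}{\left(- \frac{5}{2} + \frac{1}{2} \cdot 7921\right) - 16408}\right) + \frac{8633}{7} = \left(764 + \frac{1}{\left(- \frac{5}{2} + \frac{7921}{2}\right) - 16408}\right) + \frac{8633}{7} = \left(764 + \frac{1}{3958 - 16408}\right) + \frac{8633}{7} = \left(764 + \frac{1}{-12450}\right) + \frac{8633}{7} = \left(764 - \frac{1}{12450}\right) + \frac{8633}{7} = \frac{9511799}{12450} + \frac{8633}{7} = \frac{174063443}{87150}$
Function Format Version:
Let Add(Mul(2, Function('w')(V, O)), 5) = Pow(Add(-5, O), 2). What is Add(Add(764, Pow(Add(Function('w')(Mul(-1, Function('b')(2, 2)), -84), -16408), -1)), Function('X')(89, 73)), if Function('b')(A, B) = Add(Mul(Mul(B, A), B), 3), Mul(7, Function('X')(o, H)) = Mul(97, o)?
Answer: Rational(174063443, 87150) ≈ 1997.3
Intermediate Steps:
Function('X')(o, H) = Mul(Rational(97, 7), o) (Function('X')(o, H) = Mul(Rational(1, 7), Mul(97, o)) = Mul(Rational(97, 7), o))
Function('b')(A, B) = Add(3, Mul(A, Pow(B, 2))) (Function('b')(A, B) = Add(Mul(Mul(A, B), B), 3) = Add(Mul(A, Pow(B, 2)), 3) = Add(3, Mul(A, Pow(B, 2))))
Function('w')(V, O) = Add(Rational(-5, 2), Mul(Rational(1, 2), Pow(Add(-5, O), 2)))
Add(Add(764, Pow(Add(Function('w')(Mul(-1, Function('b')(2, 2)), -84), -16408), -1)), Function('X')(89, 73)) = Add(Add(764, Pow(Add(Add(Rational(-5, 2), Mul(Rational(1, 2), Pow(Add(-5, -84), 2))), -16408), -1)), Mul(Rational(97, 7), 89)) = Add(Add(764, Pow(Add(Add(Rational(-5, 2), Mul(Rational(1, 2), Pow(-89, 2))), -16408), -1)), Rational(8633, 7)) = Add(Add(764, Pow(Add(Add(Rational(-5, 2), Mul(Rational(1, 2), 7921)), -16408), -1)), Rational(8633, 7)) = Add(Add(764, Pow(Add(Add(Rational(-5, 2), Rational(7921, 2)), -16408), -1)), Rational(8633, 7)) = Add(Add(764, Pow(Add(3958, -16408), -1)), Rational(8633, 7)) = Add(Add(764, Pow(-12450, -1)), Rational(8633, 7)) = Add(Add(764, Rational(-1, 12450)), Rational(8633, 7)) = Add(Rational(9511799, 12450), Rational(8633, 7)) = Rational(174063443, 87150)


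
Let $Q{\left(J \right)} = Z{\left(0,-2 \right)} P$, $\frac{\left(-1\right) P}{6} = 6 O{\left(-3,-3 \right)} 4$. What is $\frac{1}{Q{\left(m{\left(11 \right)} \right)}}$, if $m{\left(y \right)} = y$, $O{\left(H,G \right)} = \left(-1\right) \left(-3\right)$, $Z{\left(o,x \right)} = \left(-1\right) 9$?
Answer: $\frac{1}{3888} \approx 0.0002572$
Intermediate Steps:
$Z{\left(o,x \right)} = -9$
$O{\left(H,G \right)} = 3$
$P = -432$ ($P = - 6 \cdot 6 \cdot 3 \cdot 4 = - 6 \cdot 18 \cdot 4 = \left(-6\right) 72 = -432$)
$Q{\left(J \right)} = 3888$ ($Q{\left(J \right)} = \left(-9\right) \left(-432\right) = 3888$)
$\frac{1}{Q{\left(m{\left(11 \right)} \right)}} = \frac{1}{3888}$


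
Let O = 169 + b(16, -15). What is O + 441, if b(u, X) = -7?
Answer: 603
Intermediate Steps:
O = 162 (O = 169 - 7 = 162)
O + 441 = 162 + 441 = 603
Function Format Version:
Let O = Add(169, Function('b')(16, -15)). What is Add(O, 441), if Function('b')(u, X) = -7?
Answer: 603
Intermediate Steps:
O = 162 (O = Add(169, -7) = 162)
Add(O, 441) = Add(162, 441) = 603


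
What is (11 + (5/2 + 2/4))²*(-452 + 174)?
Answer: -54488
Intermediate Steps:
(11 + (5/2 + 2/4))²*(-452 + 174) = (11 + (5*(½) + 2*(¼)))²*(-278) = (11 + (5/2 + ½))²*(-278) = (11 + 3)²*(-278) = 14²*(-278) = 196*(-278) = -54488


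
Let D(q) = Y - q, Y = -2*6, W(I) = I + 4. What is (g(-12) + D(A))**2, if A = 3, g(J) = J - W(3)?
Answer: 1156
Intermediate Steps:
W(I) = 4 + I
g(J) = -7 + J (g(J) = J - (4 + 3) = J - 1*7 = J - 7 = -7 + J)
Y = -12
D(q) = -12 - q
(g(-12) + D(A))**2 = ((-7 - 12) + (-12 - 1*3))**2 = (-19 + (-12 - 3))**2 = (-19 - 15)**2 = (-34)**2 = 1156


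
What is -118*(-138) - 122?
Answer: 16162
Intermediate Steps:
-118*(-138) - 122 = 16284 - 122 = 16162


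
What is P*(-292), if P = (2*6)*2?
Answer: -7008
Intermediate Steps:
P = 24 (P = 12*2 = 24)
P*(-292) = 24*(-292) = -7008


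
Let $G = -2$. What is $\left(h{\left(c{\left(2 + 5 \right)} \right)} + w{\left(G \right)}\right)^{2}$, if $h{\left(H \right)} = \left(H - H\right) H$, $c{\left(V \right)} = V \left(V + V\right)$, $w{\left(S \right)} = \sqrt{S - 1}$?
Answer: $-3$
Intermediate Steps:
$w{\left(S \right)} = \sqrt{-1 + S}$
$c{\left(V \right)} = 2 V^{2}$ ($c{\left(V \right)} = V 2 V = 2 V^{2}$)
$h{\left(H \right)} = 0$ ($h{\left(H \right)} = 0 H = 0$)
$\left(h{\left(c{\left(2 + 5 \right)} \right)} + w{\left(G \right)}\right)^{2} = \left(0 + \sqrt{-1 - 2}\right)^{2} = \left(0 + \sqrt{-3}\right)^{2} = \left(0 + i \sqrt{3}\right)^{2} = \left(i \sqrt{3}\right)^{2} = -3$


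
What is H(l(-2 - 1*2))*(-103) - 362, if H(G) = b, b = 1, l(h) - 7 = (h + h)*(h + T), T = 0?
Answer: -465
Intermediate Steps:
l(h) = 7 + 2*h**2 (l(h) = 7 + (h + h)*(h + 0) = 7 + (2*h)*h = 7 + 2*h**2)
H(G) = 1
H(l(-2 - 1*2))*(-103) - 362 = 1*(-103) - 362 = -103 - 362 = -465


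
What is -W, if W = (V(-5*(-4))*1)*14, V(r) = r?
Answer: -280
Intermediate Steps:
W = 280 (W = (-5*(-4)*1)*14 = (20*1)*14 = 20*14 = 280)
-W = -1*280 = -280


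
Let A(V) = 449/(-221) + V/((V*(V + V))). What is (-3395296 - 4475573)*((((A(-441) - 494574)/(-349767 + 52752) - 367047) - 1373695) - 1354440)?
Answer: 156713126060662348127813/6432750870 ≈ 2.4362e+13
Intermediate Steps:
A(V) = -449/221 + 1/(2*V) (A(V) = 449*(-1/221) + V/((V*(2*V))) = -449/221 + V/((2*V²)) = -449/221 + V*(1/(2*V²)) = -449/221 + 1/(2*V))
(-3395296 - 4475573)*((((A(-441) - 494574)/(-349767 + 52752) - 367047) - 1373695) - 1354440) = (-3395296 - 4475573)*(((((1/442)*(221 - 898*(-441))/(-441) - 494574)/(-349767 + 52752) - 367047) - 1373695) - 1354440) = -7870869*(((((1/442)*(-1/441)*(221 + 396018) - 494574)/(-297015) - 367047) - 1373695) - 1354440) = -7870869*(((((1/442)*(-1/441)*396239 - 494574)*(-1/297015) - 367047) - 1373695) - 1354440) = -7870869*((((-396239/194922 - 494574)*(-1/297015) - 367047) - 1373695) - 1354440) = -7870869*(((-96403749467/194922*(-1/297015) - 367047) - 1373695) - 1354440) = -7870869*(((96403749467/57894757830 - 367047) - 1373695) - 1354440) = -7870869*((-21250000773478543/57894757830 - 1373695) - 1354440) = -7870869*(-100779740130760393/57894757830 - 1354440) = -7870869*(-179194715926025593/57894757830) = 156713126060662348127813/6432750870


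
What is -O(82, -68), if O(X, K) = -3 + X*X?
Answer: -6721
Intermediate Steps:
O(X, K) = -3 + X²
-O(82, -68) = -(-3 + 82²) = -(-3 + 6724) = -1*6721 = -6721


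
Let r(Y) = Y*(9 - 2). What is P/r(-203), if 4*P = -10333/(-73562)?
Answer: -10333/418126408 ≈ -2.4713e-5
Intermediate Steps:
P = 10333/294248 (P = (-10333/(-73562))/4 = (-10333*(-1/73562))/4 = (1/4)*(10333/73562) = 10333/294248 ≈ 0.035117)
r(Y) = 7*Y (r(Y) = Y*7 = 7*Y)
P/r(-203) = 10333/(294248*((7*(-203)))) = (10333/294248)/(-1421) = (10333/294248)*(-1/1421) = -10333/418126408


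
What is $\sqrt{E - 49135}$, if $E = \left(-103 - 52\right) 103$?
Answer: $10 i \sqrt{651} \approx 255.15 i$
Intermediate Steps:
$E = -15965$ ($E = \left(-155\right) 103 = -15965$)
$\sqrt{E - 49135} = \sqrt{-15965 - 49135} = \sqrt{-65100} = 10 i \sqrt{651}$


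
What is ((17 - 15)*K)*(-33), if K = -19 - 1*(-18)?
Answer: 66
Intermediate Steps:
K = -1 (K = -19 + 18 = -1)
((17 - 15)*K)*(-33) = ((17 - 15)*(-1))*(-33) = (2*(-1))*(-33) = -2*(-33) = 66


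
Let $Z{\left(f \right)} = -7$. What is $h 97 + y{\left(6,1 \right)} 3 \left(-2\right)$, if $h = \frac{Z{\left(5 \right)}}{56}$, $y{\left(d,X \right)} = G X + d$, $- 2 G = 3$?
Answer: $- \frac{313}{8} \approx -39.125$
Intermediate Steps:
$G = - \frac{3}{2}$ ($G = \left(- \frac{1}{2}\right) 3 = - \frac{3}{2} \approx -1.5$)
$y{\left(d,X \right)} = d - \frac{3 X}{2}$ ($y{\left(d,X \right)} = - \frac{3 X}{2} + d = d - \frac{3 X}{2}$)
$h = - \frac{1}{8}$ ($h = - \frac{7}{56} = \left(-7\right) \frac{1}{56} = - \frac{1}{8} \approx -0.125$)
$h 97 + y{\left(6,1 \right)} 3 \left(-2\right) = \left(- \frac{1}{8}\right) 97 + \left(6 - \frac{3}{2}\right) 3 \left(-2\right) = - \frac{97}{8} + \left(6 - \frac{3}{2}\right) 3 \left(-2\right) = - \frac{97}{8} + \frac{9}{2} \cdot 3 \left(-2\right) = - \frac{97}{8} + \frac{27}{2} \left(-2\right) = - \frac{97}{8} - 27 = - \frac{313}{8}$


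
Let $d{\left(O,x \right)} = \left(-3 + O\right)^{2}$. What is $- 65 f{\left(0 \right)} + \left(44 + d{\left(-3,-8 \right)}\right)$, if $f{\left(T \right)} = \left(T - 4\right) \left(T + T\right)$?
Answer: $80$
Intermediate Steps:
$f{\left(T \right)} = 2 T \left(-4 + T\right)$ ($f{\left(T \right)} = \left(-4 + T\right) 2 T = 2 T \left(-4 + T\right)$)
$- 65 f{\left(0 \right)} + \left(44 + d{\left(-3,-8 \right)}\right) = - 65 \cdot 2 \cdot 0 \left(-4 + 0\right) + \left(44 + \left(-3 - 3\right)^{2}\right) = - 65 \cdot 2 \cdot 0 \left(-4\right) + \left(44 + \left(-6\right)^{2}\right) = \left(-65\right) 0 + \left(44 + 36\right) = 0 + 80 = 80$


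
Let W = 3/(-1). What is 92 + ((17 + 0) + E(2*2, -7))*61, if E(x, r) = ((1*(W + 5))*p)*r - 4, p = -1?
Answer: 1739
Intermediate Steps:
W = -3 (W = 3*(-1) = -3)
E(x, r) = -4 - 2*r (E(x, r) = ((1*(-3 + 5))*(-1))*r - 4 = ((1*2)*(-1))*r - 4 = (2*(-1))*r - 4 = -2*r - 4 = -4 - 2*r)
92 + ((17 + 0) + E(2*2, -7))*61 = 92 + ((17 + 0) + (-4 - 2*(-7)))*61 = 92 + (17 + (-4 + 14))*61 = 92 + (17 + 10)*61 = 92 + 27*61 = 92 + 1647 = 1739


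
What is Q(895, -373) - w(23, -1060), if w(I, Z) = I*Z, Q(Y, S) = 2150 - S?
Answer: 26903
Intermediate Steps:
Q(895, -373) - w(23, -1060) = (2150 - 1*(-373)) - 23*(-1060) = (2150 + 373) - 1*(-24380) = 2523 + 24380 = 26903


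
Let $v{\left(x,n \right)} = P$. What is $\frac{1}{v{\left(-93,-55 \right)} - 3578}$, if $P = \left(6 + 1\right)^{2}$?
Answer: $- \frac{1}{3529} \approx -0.00028337$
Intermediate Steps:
$P = 49$ ($P = 7^{2} = 49$)
$v{\left(x,n \right)} = 49$
$\frac{1}{v{\left(-93,-55 \right)} - 3578} = \frac{1}{49 - 3578} = \frac{1}{-3529} = - \frac{1}{3529}$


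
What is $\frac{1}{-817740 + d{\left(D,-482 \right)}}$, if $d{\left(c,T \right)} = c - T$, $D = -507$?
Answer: $- \frac{1}{817765} \approx -1.2228 \cdot 10^{-6}$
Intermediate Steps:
$\frac{1}{-817740 + d{\left(D,-482 \right)}} = \frac{1}{-817740 - 25} = \frac{1}{-817765} = - \frac{1}{817765}$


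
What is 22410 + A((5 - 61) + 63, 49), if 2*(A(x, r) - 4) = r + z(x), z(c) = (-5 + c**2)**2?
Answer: 46813/2 ≈ 23407.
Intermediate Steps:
A(x, r) = 4 + r/2 + (-5 + x**2)**2/2 (A(x, r) = 4 + (r + (-5 + x**2)**2)/2 = 4 + (r/2 + (-5 + x**2)**2/2) = 4 + r/2 + (-5 + x**2)**2/2)
22410 + A((5 - 61) + 63, 49) = 22410 + (4 + (1/2)*49 + (-5 + ((5 - 61) + 63)**2)**2/2) = 22410 + (4 + 49/2 + (-5 + (-56 + 63)**2)**2/2) = 22410 + (4 + 49/2 + (-5 + 7**2)**2/2) = 22410 + (4 + 49/2 + (-5 + 49)**2/2) = 22410 + (4 + 49/2 + (1/2)*44**2) = 22410 + (4 + 49/2 + (1/2)*1936) = 22410 + (4 + 49/2 + 968) = 22410 + 1993/2 = 46813/2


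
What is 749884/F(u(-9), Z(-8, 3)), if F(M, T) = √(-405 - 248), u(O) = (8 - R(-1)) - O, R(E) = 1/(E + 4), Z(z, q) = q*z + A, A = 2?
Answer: -749884*I*√653/653 ≈ -29345.0*I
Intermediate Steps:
Z(z, q) = 2 + q*z (Z(z, q) = q*z + 2 = 2 + q*z)
R(E) = 1/(4 + E)
u(O) = 23/3 - O (u(O) = (8 - 1/(4 - 1)) - O = (8 - 1/3) - O = (8 - 1*⅓) - O = (8 - ⅓) - O = 23/3 - O)
F(M, T) = I*√653 (F(M, T) = √(-653) = I*√653)
749884/F(u(-9), Z(-8, 3)) = 749884/((I*√653)) = 749884*(-I*√653/653) = -749884*I*√653/653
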